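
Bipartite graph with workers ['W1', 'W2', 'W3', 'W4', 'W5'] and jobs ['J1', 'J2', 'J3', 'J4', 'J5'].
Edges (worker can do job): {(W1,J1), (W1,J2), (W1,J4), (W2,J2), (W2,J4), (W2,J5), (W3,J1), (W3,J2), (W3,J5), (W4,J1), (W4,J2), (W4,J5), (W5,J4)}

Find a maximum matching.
Matching: {(W2,J5), (W3,J1), (W4,J2), (W5,J4)}

Maximum matching (size 4):
  W2 → J5
  W3 → J1
  W4 → J2
  W5 → J4

Each worker is assigned to at most one job, and each job to at most one worker.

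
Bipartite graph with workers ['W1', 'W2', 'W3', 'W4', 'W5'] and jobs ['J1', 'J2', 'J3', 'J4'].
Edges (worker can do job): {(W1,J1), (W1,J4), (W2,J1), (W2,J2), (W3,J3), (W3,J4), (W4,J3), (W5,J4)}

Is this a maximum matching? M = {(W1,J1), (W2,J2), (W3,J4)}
No, size 3 is not maximum

Proposed matching has size 3.
Maximum matching size for this graph: 4.

This is NOT maximum - can be improved to size 4.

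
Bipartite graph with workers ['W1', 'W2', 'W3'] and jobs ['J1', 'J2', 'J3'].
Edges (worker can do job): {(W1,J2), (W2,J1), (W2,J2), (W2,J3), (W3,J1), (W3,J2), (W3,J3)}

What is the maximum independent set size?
Maximum independent set = 3

By König's theorem:
- Min vertex cover = Max matching = 3
- Max independent set = Total vertices - Min vertex cover
- Max independent set = 6 - 3 = 3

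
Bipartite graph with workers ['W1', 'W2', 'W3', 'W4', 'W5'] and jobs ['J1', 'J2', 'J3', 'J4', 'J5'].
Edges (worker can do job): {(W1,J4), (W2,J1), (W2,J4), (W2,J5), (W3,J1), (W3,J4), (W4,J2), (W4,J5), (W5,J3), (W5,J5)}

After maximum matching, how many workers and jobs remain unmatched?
Unmatched: 0 workers, 0 jobs

Maximum matching size: 5
Workers: 5 total, 5 matched, 0 unmatched
Jobs: 5 total, 5 matched, 0 unmatched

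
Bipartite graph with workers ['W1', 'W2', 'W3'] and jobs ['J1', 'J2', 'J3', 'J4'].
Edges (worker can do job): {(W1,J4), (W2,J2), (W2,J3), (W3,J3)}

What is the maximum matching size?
Maximum matching size = 3

Maximum matching: {(W1,J4), (W2,J2), (W3,J3)}
Size: 3

This assigns 3 workers to 3 distinct jobs.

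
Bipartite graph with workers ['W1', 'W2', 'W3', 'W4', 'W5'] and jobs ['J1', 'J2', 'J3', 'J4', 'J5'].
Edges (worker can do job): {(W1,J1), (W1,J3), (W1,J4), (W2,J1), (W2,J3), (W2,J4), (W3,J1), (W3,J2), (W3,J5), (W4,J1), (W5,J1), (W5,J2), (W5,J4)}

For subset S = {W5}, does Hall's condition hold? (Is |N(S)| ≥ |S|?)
Yes: |N(S)| = 3, |S| = 1

Subset S = {W5}
Neighbors N(S) = {J1, J2, J4}

|N(S)| = 3, |S| = 1
Hall's condition: |N(S)| ≥ |S| is satisfied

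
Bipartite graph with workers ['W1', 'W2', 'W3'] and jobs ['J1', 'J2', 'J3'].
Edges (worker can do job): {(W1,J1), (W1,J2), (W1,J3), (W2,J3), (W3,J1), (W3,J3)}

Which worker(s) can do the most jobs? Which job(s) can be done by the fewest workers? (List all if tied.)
Most versatile: W1 (3 jobs); Least covered: J2 (1 workers)

Worker degrees (jobs they can do): W1:3, W2:1, W3:2
Job degrees (workers who can do it): J1:2, J2:1, J3:3

Maximum worker degree is 3, achieved by: W1
Minimum job degree is 1, achieved by: J2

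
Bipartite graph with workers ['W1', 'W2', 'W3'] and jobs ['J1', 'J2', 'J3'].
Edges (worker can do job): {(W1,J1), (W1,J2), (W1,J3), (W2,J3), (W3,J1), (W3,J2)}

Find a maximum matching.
Matching: {(W1,J1), (W2,J3), (W3,J2)}

Maximum matching (size 3):
  W1 → J1
  W2 → J3
  W3 → J2

Each worker is assigned to at most one job, and each job to at most one worker.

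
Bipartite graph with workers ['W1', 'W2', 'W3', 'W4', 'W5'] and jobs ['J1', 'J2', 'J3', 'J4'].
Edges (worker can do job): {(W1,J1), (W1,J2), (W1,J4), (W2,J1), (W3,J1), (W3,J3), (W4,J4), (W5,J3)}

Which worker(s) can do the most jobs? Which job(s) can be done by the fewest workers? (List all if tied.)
Most versatile: W1 (3 jobs); Least covered: J2 (1 workers)

Worker degrees (jobs they can do): W1:3, W2:1, W3:2, W4:1, W5:1
Job degrees (workers who can do it): J1:3, J2:1, J3:2, J4:2

Maximum worker degree is 3, achieved by: W1
Minimum job degree is 1, achieved by: J2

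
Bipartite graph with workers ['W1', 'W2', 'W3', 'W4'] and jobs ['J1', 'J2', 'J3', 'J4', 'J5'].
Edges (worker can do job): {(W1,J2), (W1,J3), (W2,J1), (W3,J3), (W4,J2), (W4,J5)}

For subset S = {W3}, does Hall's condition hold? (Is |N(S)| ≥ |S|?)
Yes: |N(S)| = 1, |S| = 1

Subset S = {W3}
Neighbors N(S) = {J3}

|N(S)| = 1, |S| = 1
Hall's condition: |N(S)| ≥ |S| is satisfied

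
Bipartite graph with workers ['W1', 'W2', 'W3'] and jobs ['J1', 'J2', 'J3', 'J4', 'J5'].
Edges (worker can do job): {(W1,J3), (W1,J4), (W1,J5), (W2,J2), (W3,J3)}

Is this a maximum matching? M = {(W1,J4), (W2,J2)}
No, size 2 is not maximum

Proposed matching has size 2.
Maximum matching size for this graph: 3.

This is NOT maximum - can be improved to size 3.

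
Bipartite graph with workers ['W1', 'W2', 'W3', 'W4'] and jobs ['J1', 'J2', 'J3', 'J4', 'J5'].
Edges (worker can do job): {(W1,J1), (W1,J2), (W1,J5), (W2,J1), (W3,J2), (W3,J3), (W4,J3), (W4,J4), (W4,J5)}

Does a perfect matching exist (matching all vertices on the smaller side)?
Yes, perfect matching exists (size 4)

Perfect matching: {(W1,J5), (W2,J1), (W3,J2), (W4,J3)}
All 4 vertices on the smaller side are matched.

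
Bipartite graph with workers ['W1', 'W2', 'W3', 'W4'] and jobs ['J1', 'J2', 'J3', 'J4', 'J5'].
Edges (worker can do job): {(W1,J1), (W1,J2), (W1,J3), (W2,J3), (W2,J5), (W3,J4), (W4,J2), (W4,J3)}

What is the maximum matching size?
Maximum matching size = 4

Maximum matching: {(W1,J2), (W2,J5), (W3,J4), (W4,J3)}
Size: 4

This assigns 4 workers to 4 distinct jobs.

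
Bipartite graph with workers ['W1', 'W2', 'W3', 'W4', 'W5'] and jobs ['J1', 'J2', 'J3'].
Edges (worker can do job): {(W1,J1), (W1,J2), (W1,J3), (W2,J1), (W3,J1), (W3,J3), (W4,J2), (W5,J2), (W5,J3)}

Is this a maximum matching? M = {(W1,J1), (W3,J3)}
No, size 2 is not maximum

Proposed matching has size 2.
Maximum matching size for this graph: 3.

This is NOT maximum - can be improved to size 3.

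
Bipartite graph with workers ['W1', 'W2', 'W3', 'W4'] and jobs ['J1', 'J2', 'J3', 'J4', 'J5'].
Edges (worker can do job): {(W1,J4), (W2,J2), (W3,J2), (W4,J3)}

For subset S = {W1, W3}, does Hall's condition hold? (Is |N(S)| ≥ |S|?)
Yes: |N(S)| = 2, |S| = 2

Subset S = {W1, W3}
Neighbors N(S) = {J2, J4}

|N(S)| = 2, |S| = 2
Hall's condition: |N(S)| ≥ |S| is satisfied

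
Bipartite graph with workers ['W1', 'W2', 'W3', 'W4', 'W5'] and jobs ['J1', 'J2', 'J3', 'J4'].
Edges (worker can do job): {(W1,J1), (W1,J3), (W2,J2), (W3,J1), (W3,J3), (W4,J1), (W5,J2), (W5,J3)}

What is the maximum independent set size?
Maximum independent set = 6

By König's theorem:
- Min vertex cover = Max matching = 3
- Max independent set = Total vertices - Min vertex cover
- Max independent set = 9 - 3 = 6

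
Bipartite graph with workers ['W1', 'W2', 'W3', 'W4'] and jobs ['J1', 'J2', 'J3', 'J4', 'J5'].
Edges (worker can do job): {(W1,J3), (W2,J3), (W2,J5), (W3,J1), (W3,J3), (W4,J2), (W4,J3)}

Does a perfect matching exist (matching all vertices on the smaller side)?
Yes, perfect matching exists (size 4)

Perfect matching: {(W1,J3), (W2,J5), (W3,J1), (W4,J2)}
All 4 vertices on the smaller side are matched.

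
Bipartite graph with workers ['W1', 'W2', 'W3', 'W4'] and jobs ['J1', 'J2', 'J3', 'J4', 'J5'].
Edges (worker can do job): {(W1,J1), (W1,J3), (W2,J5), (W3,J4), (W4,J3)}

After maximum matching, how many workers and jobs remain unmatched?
Unmatched: 0 workers, 1 jobs

Maximum matching size: 4
Workers: 4 total, 4 matched, 0 unmatched
Jobs: 5 total, 4 matched, 1 unmatched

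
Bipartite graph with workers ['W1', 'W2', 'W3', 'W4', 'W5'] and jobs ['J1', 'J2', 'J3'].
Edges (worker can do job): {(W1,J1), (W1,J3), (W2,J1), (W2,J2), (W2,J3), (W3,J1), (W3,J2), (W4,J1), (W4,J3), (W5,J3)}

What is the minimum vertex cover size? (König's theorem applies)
Minimum vertex cover size = 3

By König's theorem: in bipartite graphs,
min vertex cover = max matching = 3

Maximum matching has size 3, so minimum vertex cover also has size 3.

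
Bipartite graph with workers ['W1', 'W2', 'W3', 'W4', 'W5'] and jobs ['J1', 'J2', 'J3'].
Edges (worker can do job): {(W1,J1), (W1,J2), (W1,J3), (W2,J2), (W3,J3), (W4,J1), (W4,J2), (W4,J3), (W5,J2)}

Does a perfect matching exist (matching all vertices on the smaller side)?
Yes, perfect matching exists (size 3)

Perfect matching: {(W3,J3), (W4,J1), (W5,J2)}
All 3 vertices on the smaller side are matched.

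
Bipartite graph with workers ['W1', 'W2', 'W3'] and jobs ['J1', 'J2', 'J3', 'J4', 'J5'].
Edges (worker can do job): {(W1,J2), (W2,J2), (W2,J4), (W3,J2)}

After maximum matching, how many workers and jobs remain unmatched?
Unmatched: 1 workers, 3 jobs

Maximum matching size: 2
Workers: 3 total, 2 matched, 1 unmatched
Jobs: 5 total, 2 matched, 3 unmatched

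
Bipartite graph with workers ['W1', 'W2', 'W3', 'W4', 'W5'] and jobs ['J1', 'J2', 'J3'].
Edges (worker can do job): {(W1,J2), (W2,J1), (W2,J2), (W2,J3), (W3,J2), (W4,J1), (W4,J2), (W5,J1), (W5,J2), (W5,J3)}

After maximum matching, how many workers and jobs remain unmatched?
Unmatched: 2 workers, 0 jobs

Maximum matching size: 3
Workers: 5 total, 3 matched, 2 unmatched
Jobs: 3 total, 3 matched, 0 unmatched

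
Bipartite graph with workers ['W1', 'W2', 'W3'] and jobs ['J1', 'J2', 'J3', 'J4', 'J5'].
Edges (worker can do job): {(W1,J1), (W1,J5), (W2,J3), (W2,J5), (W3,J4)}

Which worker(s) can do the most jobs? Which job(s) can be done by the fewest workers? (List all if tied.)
Most versatile: W1, W2 (2 jobs); Least covered: J2 (0 workers)

Worker degrees (jobs they can do): W1:2, W2:2, W3:1
Job degrees (workers who can do it): J1:1, J2:0, J3:1, J4:1, J5:2

Maximum worker degree is 2, achieved by: W1, W2
Minimum job degree is 0, achieved by: J2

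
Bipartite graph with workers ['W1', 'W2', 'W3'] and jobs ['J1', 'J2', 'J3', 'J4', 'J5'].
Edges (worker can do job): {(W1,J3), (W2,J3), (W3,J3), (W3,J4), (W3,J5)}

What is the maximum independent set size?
Maximum independent set = 6

By König's theorem:
- Min vertex cover = Max matching = 2
- Max independent set = Total vertices - Min vertex cover
- Max independent set = 8 - 2 = 6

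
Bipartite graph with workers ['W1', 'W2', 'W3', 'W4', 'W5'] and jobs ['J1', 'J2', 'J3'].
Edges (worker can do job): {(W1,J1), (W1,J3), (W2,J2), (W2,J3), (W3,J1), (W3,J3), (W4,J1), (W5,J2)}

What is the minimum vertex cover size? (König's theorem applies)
Minimum vertex cover size = 3

By König's theorem: in bipartite graphs,
min vertex cover = max matching = 3

Maximum matching has size 3, so minimum vertex cover also has size 3.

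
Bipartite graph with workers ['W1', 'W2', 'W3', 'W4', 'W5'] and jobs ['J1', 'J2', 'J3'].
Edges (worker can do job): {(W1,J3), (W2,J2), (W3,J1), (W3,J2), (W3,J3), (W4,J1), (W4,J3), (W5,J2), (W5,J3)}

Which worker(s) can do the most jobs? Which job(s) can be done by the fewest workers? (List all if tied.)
Most versatile: W3 (3 jobs); Least covered: J1 (2 workers)

Worker degrees (jobs they can do): W1:1, W2:1, W3:3, W4:2, W5:2
Job degrees (workers who can do it): J1:2, J2:3, J3:4

Maximum worker degree is 3, achieved by: W3
Minimum job degree is 2, achieved by: J1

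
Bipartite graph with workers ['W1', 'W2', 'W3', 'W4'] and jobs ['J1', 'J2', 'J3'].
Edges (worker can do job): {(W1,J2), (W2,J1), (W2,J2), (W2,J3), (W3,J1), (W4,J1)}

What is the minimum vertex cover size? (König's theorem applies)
Minimum vertex cover size = 3

By König's theorem: in bipartite graphs,
min vertex cover = max matching = 3

Maximum matching has size 3, so minimum vertex cover also has size 3.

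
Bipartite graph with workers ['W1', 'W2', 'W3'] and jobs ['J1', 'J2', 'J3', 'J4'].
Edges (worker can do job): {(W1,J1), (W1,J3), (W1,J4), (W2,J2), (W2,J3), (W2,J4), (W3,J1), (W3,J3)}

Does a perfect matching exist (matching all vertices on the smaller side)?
Yes, perfect matching exists (size 3)

Perfect matching: {(W1,J3), (W2,J2), (W3,J1)}
All 3 vertices on the smaller side are matched.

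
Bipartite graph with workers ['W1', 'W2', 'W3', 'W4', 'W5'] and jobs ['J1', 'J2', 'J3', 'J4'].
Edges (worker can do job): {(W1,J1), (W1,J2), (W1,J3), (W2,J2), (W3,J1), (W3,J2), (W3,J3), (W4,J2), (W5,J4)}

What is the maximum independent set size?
Maximum independent set = 5

By König's theorem:
- Min vertex cover = Max matching = 4
- Max independent set = Total vertices - Min vertex cover
- Max independent set = 9 - 4 = 5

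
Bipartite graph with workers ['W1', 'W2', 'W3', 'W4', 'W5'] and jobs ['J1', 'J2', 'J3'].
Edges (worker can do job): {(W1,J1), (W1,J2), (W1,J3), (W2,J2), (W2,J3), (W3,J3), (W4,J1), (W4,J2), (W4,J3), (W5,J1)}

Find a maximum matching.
Matching: {(W3,J3), (W4,J2), (W5,J1)}

Maximum matching (size 3):
  W3 → J3
  W4 → J2
  W5 → J1

Each worker is assigned to at most one job, and each job to at most one worker.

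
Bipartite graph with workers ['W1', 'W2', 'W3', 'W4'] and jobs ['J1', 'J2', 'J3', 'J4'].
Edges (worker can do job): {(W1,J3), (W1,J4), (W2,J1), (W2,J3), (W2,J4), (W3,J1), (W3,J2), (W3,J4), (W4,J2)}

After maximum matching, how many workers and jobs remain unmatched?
Unmatched: 0 workers, 0 jobs

Maximum matching size: 4
Workers: 4 total, 4 matched, 0 unmatched
Jobs: 4 total, 4 matched, 0 unmatched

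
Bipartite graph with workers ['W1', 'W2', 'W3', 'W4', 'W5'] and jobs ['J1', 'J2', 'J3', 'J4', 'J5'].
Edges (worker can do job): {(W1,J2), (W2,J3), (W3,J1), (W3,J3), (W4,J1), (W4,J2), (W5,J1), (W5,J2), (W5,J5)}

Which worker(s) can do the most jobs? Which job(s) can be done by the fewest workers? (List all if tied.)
Most versatile: W5 (3 jobs); Least covered: J4 (0 workers)

Worker degrees (jobs they can do): W1:1, W2:1, W3:2, W4:2, W5:3
Job degrees (workers who can do it): J1:3, J2:3, J3:2, J4:0, J5:1

Maximum worker degree is 3, achieved by: W5
Minimum job degree is 0, achieved by: J4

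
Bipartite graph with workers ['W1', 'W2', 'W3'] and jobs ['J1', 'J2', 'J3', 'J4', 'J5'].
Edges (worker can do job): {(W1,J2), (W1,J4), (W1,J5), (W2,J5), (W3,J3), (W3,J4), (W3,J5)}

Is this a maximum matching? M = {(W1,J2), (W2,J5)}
No, size 2 is not maximum

Proposed matching has size 2.
Maximum matching size for this graph: 3.

This is NOT maximum - can be improved to size 3.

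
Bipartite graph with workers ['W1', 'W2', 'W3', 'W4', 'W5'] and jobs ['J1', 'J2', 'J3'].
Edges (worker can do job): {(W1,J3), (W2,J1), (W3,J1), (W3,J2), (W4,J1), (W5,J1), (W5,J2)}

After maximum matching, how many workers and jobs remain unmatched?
Unmatched: 2 workers, 0 jobs

Maximum matching size: 3
Workers: 5 total, 3 matched, 2 unmatched
Jobs: 3 total, 3 matched, 0 unmatched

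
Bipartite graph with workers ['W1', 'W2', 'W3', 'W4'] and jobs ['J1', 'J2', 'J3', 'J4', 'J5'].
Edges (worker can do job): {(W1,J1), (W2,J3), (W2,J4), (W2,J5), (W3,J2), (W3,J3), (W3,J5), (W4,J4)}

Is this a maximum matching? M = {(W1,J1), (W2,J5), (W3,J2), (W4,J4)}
Yes, size 4 is maximum

Proposed matching has size 4.
Maximum matching size for this graph: 4.

This is a maximum matching.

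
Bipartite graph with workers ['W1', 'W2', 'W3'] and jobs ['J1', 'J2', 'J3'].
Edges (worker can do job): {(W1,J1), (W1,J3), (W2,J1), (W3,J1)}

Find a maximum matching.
Matching: {(W1,J3), (W3,J1)}

Maximum matching (size 2):
  W1 → J3
  W3 → J1

Each worker is assigned to at most one job, and each job to at most one worker.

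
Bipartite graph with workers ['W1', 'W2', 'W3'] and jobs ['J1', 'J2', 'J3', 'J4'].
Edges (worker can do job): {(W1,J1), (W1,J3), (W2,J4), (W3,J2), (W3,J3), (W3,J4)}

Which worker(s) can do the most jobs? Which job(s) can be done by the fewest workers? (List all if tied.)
Most versatile: W3 (3 jobs); Least covered: J1, J2 (1 workers)

Worker degrees (jobs they can do): W1:2, W2:1, W3:3
Job degrees (workers who can do it): J1:1, J2:1, J3:2, J4:2

Maximum worker degree is 3, achieved by: W3
Minimum job degree is 1, achieved by: J1, J2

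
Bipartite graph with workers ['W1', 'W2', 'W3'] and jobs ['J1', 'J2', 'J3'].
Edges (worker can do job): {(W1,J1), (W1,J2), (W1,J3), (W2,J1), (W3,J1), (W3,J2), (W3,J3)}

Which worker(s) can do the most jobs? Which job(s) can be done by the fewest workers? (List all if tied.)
Most versatile: W1, W3 (3 jobs); Least covered: J2, J3 (2 workers)

Worker degrees (jobs they can do): W1:3, W2:1, W3:3
Job degrees (workers who can do it): J1:3, J2:2, J3:2

Maximum worker degree is 3, achieved by: W1, W3
Minimum job degree is 2, achieved by: J2, J3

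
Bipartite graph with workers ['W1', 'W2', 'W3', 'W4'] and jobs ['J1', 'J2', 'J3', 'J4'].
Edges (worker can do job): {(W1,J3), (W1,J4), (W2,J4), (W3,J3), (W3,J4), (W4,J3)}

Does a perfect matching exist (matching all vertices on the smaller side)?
No, maximum matching has size 2 < 4

Maximum matching has size 2, need 4 for perfect matching.
Unmatched workers: ['W1', 'W2']
Unmatched jobs: ['J1', 'J2']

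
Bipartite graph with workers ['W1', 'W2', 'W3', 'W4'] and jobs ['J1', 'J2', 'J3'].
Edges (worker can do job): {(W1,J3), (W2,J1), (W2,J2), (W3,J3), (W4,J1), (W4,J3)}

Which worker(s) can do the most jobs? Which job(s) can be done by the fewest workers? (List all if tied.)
Most versatile: W2, W4 (2 jobs); Least covered: J2 (1 workers)

Worker degrees (jobs they can do): W1:1, W2:2, W3:1, W4:2
Job degrees (workers who can do it): J1:2, J2:1, J3:3

Maximum worker degree is 2, achieved by: W2, W4
Minimum job degree is 1, achieved by: J2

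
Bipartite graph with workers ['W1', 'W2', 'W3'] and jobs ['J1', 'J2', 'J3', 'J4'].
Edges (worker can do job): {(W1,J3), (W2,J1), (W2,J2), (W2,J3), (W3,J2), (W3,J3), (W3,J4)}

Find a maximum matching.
Matching: {(W1,J3), (W2,J1), (W3,J2)}

Maximum matching (size 3):
  W1 → J3
  W2 → J1
  W3 → J2

Each worker is assigned to at most one job, and each job to at most one worker.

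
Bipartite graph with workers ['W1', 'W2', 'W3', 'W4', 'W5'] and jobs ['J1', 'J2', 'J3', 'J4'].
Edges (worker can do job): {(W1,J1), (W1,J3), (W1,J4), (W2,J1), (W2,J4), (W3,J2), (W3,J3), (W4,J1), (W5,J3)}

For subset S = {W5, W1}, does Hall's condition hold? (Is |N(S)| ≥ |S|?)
Yes: |N(S)| = 3, |S| = 2

Subset S = {W5, W1}
Neighbors N(S) = {J1, J3, J4}

|N(S)| = 3, |S| = 2
Hall's condition: |N(S)| ≥ |S| is satisfied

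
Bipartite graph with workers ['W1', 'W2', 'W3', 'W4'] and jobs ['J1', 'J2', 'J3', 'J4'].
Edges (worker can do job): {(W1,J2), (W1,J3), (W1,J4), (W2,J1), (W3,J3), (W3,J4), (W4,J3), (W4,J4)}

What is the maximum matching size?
Maximum matching size = 4

Maximum matching: {(W1,J2), (W2,J1), (W3,J4), (W4,J3)}
Size: 4

This assigns 4 workers to 4 distinct jobs.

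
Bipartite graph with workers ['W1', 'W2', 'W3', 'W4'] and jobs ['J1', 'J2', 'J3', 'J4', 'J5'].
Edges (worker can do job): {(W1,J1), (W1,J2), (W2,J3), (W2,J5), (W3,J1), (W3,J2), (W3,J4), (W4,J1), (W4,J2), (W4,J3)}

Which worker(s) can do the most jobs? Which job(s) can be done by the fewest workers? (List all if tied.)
Most versatile: W3, W4 (3 jobs); Least covered: J4, J5 (1 workers)

Worker degrees (jobs they can do): W1:2, W2:2, W3:3, W4:3
Job degrees (workers who can do it): J1:3, J2:3, J3:2, J4:1, J5:1

Maximum worker degree is 3, achieved by: W3, W4
Minimum job degree is 1, achieved by: J4, J5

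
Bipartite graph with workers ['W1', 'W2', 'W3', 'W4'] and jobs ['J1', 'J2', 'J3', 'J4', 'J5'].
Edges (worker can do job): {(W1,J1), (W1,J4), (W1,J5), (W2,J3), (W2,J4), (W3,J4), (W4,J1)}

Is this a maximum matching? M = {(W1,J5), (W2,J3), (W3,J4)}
No, size 3 is not maximum

Proposed matching has size 3.
Maximum matching size for this graph: 4.

This is NOT maximum - can be improved to size 4.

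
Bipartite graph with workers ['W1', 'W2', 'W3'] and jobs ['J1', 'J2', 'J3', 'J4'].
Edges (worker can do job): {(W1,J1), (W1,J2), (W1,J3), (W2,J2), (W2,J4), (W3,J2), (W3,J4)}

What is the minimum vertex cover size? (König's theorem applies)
Minimum vertex cover size = 3

By König's theorem: in bipartite graphs,
min vertex cover = max matching = 3

Maximum matching has size 3, so minimum vertex cover also has size 3.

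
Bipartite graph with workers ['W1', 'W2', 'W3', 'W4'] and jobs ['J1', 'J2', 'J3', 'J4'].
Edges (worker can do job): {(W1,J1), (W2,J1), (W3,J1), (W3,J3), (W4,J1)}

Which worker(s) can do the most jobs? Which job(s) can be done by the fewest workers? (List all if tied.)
Most versatile: W3 (2 jobs); Least covered: J2, J4 (0 workers)

Worker degrees (jobs they can do): W1:1, W2:1, W3:2, W4:1
Job degrees (workers who can do it): J1:4, J2:0, J3:1, J4:0

Maximum worker degree is 2, achieved by: W3
Minimum job degree is 0, achieved by: J2, J4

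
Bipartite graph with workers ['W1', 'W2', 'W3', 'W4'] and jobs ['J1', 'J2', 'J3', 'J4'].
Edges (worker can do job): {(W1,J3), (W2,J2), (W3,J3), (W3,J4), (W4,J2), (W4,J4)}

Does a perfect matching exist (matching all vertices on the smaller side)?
No, maximum matching has size 3 < 4

Maximum matching has size 3, need 4 for perfect matching.
Unmatched workers: ['W1']
Unmatched jobs: ['J1']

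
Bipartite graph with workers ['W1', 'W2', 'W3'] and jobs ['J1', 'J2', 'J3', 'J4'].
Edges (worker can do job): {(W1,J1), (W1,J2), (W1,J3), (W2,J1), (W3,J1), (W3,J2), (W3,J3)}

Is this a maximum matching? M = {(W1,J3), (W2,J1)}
No, size 2 is not maximum

Proposed matching has size 2.
Maximum matching size for this graph: 3.

This is NOT maximum - can be improved to size 3.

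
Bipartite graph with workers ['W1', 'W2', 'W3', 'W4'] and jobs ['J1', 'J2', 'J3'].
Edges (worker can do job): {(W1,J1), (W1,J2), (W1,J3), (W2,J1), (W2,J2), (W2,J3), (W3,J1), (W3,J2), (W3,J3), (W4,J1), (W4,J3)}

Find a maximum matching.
Matching: {(W1,J2), (W3,J1), (W4,J3)}

Maximum matching (size 3):
  W1 → J2
  W3 → J1
  W4 → J3

Each worker is assigned to at most one job, and each job to at most one worker.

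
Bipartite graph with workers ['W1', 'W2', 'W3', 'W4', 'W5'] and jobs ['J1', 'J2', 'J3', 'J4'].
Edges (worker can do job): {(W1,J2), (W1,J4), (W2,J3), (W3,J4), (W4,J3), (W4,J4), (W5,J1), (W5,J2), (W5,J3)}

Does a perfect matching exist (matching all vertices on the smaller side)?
Yes, perfect matching exists (size 4)

Perfect matching: {(W1,J2), (W3,J4), (W4,J3), (W5,J1)}
All 4 vertices on the smaller side are matched.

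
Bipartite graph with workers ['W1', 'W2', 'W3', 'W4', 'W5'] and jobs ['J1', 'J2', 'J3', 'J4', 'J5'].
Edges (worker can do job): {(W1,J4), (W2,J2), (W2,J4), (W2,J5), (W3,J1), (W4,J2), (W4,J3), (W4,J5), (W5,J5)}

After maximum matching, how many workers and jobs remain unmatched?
Unmatched: 0 workers, 0 jobs

Maximum matching size: 5
Workers: 5 total, 5 matched, 0 unmatched
Jobs: 5 total, 5 matched, 0 unmatched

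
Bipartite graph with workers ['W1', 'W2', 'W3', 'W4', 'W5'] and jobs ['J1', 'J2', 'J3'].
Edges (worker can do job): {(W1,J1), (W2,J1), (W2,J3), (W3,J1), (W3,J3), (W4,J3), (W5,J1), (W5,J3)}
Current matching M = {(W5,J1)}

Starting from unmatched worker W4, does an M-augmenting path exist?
Yes: W4 → J3

An M-augmenting path alternates non-matching / matching edges, starting and ending at unmatched vertices.
Path: W4 → J3
(J3 is unmatched in M, so the path is augmenting.)
Flipping edges along this path would increase |M| from 1 to 2.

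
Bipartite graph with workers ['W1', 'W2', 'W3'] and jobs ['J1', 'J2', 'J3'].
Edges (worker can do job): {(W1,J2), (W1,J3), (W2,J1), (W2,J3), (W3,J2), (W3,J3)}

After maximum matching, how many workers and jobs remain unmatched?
Unmatched: 0 workers, 0 jobs

Maximum matching size: 3
Workers: 3 total, 3 matched, 0 unmatched
Jobs: 3 total, 3 matched, 0 unmatched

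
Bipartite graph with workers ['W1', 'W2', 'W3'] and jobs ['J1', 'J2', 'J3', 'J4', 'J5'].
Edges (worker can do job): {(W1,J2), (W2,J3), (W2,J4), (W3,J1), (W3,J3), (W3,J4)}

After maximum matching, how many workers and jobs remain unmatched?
Unmatched: 0 workers, 2 jobs

Maximum matching size: 3
Workers: 3 total, 3 matched, 0 unmatched
Jobs: 5 total, 3 matched, 2 unmatched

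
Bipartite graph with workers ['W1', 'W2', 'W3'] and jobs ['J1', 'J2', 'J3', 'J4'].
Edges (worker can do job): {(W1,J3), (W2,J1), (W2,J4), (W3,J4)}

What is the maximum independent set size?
Maximum independent set = 4

By König's theorem:
- Min vertex cover = Max matching = 3
- Max independent set = Total vertices - Min vertex cover
- Max independent set = 7 - 3 = 4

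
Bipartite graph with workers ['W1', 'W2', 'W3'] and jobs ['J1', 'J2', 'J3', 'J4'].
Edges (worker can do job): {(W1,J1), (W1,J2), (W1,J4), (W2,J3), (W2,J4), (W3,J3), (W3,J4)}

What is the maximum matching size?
Maximum matching size = 3

Maximum matching: {(W1,J2), (W2,J4), (W3,J3)}
Size: 3

This assigns 3 workers to 3 distinct jobs.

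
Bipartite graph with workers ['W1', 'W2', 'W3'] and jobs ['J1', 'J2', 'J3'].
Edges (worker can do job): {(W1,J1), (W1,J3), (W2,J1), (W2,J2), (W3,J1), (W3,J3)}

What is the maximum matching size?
Maximum matching size = 3

Maximum matching: {(W1,J1), (W2,J2), (W3,J3)}
Size: 3

This assigns 3 workers to 3 distinct jobs.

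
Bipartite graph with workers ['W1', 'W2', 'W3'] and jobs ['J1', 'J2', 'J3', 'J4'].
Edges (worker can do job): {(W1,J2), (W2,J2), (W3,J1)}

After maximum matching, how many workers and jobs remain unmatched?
Unmatched: 1 workers, 2 jobs

Maximum matching size: 2
Workers: 3 total, 2 matched, 1 unmatched
Jobs: 4 total, 2 matched, 2 unmatched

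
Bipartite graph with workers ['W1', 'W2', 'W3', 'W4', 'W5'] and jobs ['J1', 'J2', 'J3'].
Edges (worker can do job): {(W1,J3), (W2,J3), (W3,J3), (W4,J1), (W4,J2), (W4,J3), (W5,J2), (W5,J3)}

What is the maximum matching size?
Maximum matching size = 3

Maximum matching: {(W3,J3), (W4,J1), (W5,J2)}
Size: 3

This assigns 3 workers to 3 distinct jobs.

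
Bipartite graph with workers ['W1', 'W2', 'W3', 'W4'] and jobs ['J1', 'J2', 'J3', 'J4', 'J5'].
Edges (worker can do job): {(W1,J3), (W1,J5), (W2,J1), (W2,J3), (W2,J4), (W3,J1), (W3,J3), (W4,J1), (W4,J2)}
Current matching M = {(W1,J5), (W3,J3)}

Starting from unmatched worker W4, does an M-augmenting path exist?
Yes: W4 → J1

An M-augmenting path alternates non-matching / matching edges, starting and ending at unmatched vertices.
Path: W4 → J1
(J1 is unmatched in M, so the path is augmenting.)
Flipping edges along this path would increase |M| from 2 to 3.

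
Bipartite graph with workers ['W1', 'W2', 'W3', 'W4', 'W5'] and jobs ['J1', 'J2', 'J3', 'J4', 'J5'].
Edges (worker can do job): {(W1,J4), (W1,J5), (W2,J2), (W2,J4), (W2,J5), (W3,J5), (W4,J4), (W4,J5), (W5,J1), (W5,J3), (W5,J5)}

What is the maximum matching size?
Maximum matching size = 4

Maximum matching: {(W2,J2), (W3,J5), (W4,J4), (W5,J3)}
Size: 4

This assigns 4 workers to 4 distinct jobs.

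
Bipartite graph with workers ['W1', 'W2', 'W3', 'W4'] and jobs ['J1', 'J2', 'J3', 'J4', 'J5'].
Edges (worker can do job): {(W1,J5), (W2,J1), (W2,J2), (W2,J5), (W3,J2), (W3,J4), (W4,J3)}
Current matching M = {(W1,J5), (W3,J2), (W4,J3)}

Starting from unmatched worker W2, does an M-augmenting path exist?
Yes: W2 → J2 → W3 → J4

An M-augmenting path alternates non-matching / matching edges, starting and ending at unmatched vertices.
Path: W2 → J2 → W3 → J4
(J4 is unmatched in M, so the path is augmenting.)
Flipping edges along this path would increase |M| from 3 to 4.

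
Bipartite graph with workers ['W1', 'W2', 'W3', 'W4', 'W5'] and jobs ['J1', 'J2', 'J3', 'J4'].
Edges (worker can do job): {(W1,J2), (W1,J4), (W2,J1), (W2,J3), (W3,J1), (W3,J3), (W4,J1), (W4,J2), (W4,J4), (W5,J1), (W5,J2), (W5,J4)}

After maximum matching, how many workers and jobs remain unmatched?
Unmatched: 1 workers, 0 jobs

Maximum matching size: 4
Workers: 5 total, 4 matched, 1 unmatched
Jobs: 4 total, 4 matched, 0 unmatched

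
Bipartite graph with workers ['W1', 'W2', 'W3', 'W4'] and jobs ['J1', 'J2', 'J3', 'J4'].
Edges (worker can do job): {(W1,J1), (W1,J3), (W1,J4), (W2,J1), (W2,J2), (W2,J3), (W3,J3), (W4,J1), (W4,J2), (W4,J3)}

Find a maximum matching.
Matching: {(W1,J4), (W2,J1), (W3,J3), (W4,J2)}

Maximum matching (size 4):
  W1 → J4
  W2 → J1
  W3 → J3
  W4 → J2

Each worker is assigned to at most one job, and each job to at most one worker.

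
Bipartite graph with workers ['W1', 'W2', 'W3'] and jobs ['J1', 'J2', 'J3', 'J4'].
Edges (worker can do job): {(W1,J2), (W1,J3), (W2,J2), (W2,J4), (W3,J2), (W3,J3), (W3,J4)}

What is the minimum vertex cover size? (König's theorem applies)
Minimum vertex cover size = 3

By König's theorem: in bipartite graphs,
min vertex cover = max matching = 3

Maximum matching has size 3, so minimum vertex cover also has size 3.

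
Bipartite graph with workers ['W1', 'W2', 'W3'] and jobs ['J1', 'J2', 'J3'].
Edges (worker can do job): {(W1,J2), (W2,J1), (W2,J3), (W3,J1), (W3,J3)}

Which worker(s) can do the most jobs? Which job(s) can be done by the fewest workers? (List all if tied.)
Most versatile: W2, W3 (2 jobs); Least covered: J2 (1 workers)

Worker degrees (jobs they can do): W1:1, W2:2, W3:2
Job degrees (workers who can do it): J1:2, J2:1, J3:2

Maximum worker degree is 2, achieved by: W2, W3
Minimum job degree is 1, achieved by: J2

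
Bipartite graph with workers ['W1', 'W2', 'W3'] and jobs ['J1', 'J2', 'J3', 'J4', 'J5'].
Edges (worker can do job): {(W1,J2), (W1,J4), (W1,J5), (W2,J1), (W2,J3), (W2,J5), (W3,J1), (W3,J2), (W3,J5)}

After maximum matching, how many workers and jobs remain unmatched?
Unmatched: 0 workers, 2 jobs

Maximum matching size: 3
Workers: 3 total, 3 matched, 0 unmatched
Jobs: 5 total, 3 matched, 2 unmatched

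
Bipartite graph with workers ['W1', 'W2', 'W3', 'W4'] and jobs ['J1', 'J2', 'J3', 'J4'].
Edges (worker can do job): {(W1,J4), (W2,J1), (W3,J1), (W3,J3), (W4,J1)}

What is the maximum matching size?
Maximum matching size = 3

Maximum matching: {(W1,J4), (W3,J3), (W4,J1)}
Size: 3

This assigns 3 workers to 3 distinct jobs.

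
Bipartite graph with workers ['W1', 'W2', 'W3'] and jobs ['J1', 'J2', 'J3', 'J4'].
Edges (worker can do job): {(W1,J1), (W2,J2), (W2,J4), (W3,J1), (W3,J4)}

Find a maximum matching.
Matching: {(W1,J1), (W2,J2), (W3,J4)}

Maximum matching (size 3):
  W1 → J1
  W2 → J2
  W3 → J4

Each worker is assigned to at most one job, and each job to at most one worker.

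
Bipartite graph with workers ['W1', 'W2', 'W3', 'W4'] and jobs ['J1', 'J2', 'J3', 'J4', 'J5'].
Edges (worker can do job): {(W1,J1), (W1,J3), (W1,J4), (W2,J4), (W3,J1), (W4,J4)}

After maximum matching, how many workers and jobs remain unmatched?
Unmatched: 1 workers, 2 jobs

Maximum matching size: 3
Workers: 4 total, 3 matched, 1 unmatched
Jobs: 5 total, 3 matched, 2 unmatched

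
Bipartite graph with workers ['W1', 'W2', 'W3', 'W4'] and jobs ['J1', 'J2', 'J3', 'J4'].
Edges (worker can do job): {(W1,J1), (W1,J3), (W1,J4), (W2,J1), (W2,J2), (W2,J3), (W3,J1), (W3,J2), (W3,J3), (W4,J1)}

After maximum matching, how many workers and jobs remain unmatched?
Unmatched: 0 workers, 0 jobs

Maximum matching size: 4
Workers: 4 total, 4 matched, 0 unmatched
Jobs: 4 total, 4 matched, 0 unmatched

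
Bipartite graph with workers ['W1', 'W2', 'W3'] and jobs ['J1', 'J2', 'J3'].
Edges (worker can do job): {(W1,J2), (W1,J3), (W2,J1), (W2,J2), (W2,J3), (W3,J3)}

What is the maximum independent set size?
Maximum independent set = 3

By König's theorem:
- Min vertex cover = Max matching = 3
- Max independent set = Total vertices - Min vertex cover
- Max independent set = 6 - 3 = 3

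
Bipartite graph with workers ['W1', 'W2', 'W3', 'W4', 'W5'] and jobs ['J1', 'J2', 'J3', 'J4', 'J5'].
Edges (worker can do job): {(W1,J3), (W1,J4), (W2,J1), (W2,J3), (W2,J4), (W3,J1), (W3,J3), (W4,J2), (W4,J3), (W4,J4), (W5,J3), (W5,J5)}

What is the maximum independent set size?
Maximum independent set = 5

By König's theorem:
- Min vertex cover = Max matching = 5
- Max independent set = Total vertices - Min vertex cover
- Max independent set = 10 - 5 = 5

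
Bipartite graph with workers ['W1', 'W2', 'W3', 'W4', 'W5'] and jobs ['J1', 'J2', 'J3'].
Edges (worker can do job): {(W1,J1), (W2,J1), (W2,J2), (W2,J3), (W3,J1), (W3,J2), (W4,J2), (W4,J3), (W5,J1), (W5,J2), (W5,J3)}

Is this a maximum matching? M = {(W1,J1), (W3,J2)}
No, size 2 is not maximum

Proposed matching has size 2.
Maximum matching size for this graph: 3.

This is NOT maximum - can be improved to size 3.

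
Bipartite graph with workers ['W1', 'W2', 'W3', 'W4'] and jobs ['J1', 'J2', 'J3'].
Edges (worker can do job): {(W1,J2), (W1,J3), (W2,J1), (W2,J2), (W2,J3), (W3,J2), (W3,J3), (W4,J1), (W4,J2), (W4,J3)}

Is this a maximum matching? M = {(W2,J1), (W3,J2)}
No, size 2 is not maximum

Proposed matching has size 2.
Maximum matching size for this graph: 3.

This is NOT maximum - can be improved to size 3.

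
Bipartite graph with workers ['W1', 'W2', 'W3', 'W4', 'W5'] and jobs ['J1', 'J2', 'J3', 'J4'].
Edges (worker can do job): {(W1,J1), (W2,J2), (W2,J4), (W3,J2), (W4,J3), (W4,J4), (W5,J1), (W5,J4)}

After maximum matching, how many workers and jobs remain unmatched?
Unmatched: 1 workers, 0 jobs

Maximum matching size: 4
Workers: 5 total, 4 matched, 1 unmatched
Jobs: 4 total, 4 matched, 0 unmatched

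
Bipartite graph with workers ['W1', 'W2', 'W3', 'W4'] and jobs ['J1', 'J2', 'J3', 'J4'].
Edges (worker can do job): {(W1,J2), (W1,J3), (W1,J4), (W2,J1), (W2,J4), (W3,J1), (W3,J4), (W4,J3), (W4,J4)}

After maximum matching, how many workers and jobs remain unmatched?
Unmatched: 0 workers, 0 jobs

Maximum matching size: 4
Workers: 4 total, 4 matched, 0 unmatched
Jobs: 4 total, 4 matched, 0 unmatched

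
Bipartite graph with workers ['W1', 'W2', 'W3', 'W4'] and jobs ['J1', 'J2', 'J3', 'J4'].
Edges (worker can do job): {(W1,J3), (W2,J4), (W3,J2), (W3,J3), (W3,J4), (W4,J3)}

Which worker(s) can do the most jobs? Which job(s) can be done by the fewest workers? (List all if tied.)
Most versatile: W3 (3 jobs); Least covered: J1 (0 workers)

Worker degrees (jobs they can do): W1:1, W2:1, W3:3, W4:1
Job degrees (workers who can do it): J1:0, J2:1, J3:3, J4:2

Maximum worker degree is 3, achieved by: W3
Minimum job degree is 0, achieved by: J1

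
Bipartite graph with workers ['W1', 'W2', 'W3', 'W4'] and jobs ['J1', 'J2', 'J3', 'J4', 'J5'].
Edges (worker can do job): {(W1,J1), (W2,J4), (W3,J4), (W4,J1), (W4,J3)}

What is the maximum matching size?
Maximum matching size = 3

Maximum matching: {(W1,J1), (W3,J4), (W4,J3)}
Size: 3

This assigns 3 workers to 3 distinct jobs.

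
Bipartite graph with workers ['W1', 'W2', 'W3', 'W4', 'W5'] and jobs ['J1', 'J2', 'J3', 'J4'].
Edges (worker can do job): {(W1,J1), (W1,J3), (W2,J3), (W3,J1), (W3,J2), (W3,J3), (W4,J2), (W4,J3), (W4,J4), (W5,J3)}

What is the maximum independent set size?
Maximum independent set = 5

By König's theorem:
- Min vertex cover = Max matching = 4
- Max independent set = Total vertices - Min vertex cover
- Max independent set = 9 - 4 = 5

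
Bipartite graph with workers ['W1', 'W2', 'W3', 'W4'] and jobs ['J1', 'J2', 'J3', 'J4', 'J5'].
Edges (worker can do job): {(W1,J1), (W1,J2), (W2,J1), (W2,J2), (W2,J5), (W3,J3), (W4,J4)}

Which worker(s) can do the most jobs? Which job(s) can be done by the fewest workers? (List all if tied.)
Most versatile: W2 (3 jobs); Least covered: J3, J4, J5 (1 workers)

Worker degrees (jobs they can do): W1:2, W2:3, W3:1, W4:1
Job degrees (workers who can do it): J1:2, J2:2, J3:1, J4:1, J5:1

Maximum worker degree is 3, achieved by: W2
Minimum job degree is 1, achieved by: J3, J4, J5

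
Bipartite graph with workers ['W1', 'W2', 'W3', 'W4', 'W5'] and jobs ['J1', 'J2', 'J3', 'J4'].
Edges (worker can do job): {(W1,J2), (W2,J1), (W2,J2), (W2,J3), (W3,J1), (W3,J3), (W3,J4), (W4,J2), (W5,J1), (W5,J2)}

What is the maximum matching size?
Maximum matching size = 4

Maximum matching: {(W2,J3), (W3,J4), (W4,J2), (W5,J1)}
Size: 4

This assigns 4 workers to 4 distinct jobs.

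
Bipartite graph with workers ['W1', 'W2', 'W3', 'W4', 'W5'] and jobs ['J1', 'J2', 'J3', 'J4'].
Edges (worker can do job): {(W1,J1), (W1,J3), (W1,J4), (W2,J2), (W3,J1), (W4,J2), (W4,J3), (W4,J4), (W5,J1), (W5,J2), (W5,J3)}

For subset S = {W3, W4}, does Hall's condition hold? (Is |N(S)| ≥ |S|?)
Yes: |N(S)| = 4, |S| = 2

Subset S = {W3, W4}
Neighbors N(S) = {J1, J2, J3, J4}

|N(S)| = 4, |S| = 2
Hall's condition: |N(S)| ≥ |S| is satisfied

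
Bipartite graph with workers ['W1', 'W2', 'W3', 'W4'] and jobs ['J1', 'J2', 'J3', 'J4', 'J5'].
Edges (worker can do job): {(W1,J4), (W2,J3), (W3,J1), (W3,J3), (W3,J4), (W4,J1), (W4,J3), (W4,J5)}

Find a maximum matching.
Matching: {(W1,J4), (W2,J3), (W3,J1), (W4,J5)}

Maximum matching (size 4):
  W1 → J4
  W2 → J3
  W3 → J1
  W4 → J5

Each worker is assigned to at most one job, and each job to at most one worker.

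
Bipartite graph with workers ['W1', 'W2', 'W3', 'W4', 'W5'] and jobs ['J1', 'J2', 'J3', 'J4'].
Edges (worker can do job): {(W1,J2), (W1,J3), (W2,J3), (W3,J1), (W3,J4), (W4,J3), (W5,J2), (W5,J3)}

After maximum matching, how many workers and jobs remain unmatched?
Unmatched: 2 workers, 1 jobs

Maximum matching size: 3
Workers: 5 total, 3 matched, 2 unmatched
Jobs: 4 total, 3 matched, 1 unmatched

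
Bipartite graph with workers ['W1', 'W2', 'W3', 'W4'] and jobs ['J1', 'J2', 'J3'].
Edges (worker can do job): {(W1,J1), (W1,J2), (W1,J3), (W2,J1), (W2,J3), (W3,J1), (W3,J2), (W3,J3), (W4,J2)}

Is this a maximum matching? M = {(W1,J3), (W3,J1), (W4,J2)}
Yes, size 3 is maximum

Proposed matching has size 3.
Maximum matching size for this graph: 3.

This is a maximum matching.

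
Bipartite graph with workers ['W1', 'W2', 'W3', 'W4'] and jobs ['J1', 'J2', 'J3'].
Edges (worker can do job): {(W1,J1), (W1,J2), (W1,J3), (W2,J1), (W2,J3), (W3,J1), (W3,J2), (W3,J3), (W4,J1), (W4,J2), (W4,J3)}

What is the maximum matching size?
Maximum matching size = 3

Maximum matching: {(W1,J1), (W3,J2), (W4,J3)}
Size: 3

This assigns 3 workers to 3 distinct jobs.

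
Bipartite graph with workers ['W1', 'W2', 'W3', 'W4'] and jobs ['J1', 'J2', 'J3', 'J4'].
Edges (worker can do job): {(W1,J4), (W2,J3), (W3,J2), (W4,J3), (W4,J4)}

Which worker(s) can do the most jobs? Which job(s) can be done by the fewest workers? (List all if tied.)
Most versatile: W4 (2 jobs); Least covered: J1 (0 workers)

Worker degrees (jobs they can do): W1:1, W2:1, W3:1, W4:2
Job degrees (workers who can do it): J1:0, J2:1, J3:2, J4:2

Maximum worker degree is 2, achieved by: W4
Minimum job degree is 0, achieved by: J1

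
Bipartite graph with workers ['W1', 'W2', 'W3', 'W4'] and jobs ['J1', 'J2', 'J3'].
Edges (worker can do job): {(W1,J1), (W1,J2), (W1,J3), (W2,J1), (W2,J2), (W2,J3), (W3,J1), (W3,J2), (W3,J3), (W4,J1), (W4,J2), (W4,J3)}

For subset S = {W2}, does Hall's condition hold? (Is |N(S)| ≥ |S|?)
Yes: |N(S)| = 3, |S| = 1

Subset S = {W2}
Neighbors N(S) = {J1, J2, J3}

|N(S)| = 3, |S| = 1
Hall's condition: |N(S)| ≥ |S| is satisfied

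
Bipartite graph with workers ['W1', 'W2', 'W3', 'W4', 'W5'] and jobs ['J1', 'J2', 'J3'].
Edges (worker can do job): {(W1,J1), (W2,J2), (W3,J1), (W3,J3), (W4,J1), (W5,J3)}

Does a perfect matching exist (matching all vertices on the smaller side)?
Yes, perfect matching exists (size 3)

Perfect matching: {(W2,J2), (W3,J3), (W4,J1)}
All 3 vertices on the smaller side are matched.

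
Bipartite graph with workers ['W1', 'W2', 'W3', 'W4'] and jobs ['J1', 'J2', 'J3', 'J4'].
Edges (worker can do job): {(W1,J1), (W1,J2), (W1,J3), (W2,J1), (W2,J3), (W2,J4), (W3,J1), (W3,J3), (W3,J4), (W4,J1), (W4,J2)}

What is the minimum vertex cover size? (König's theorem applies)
Minimum vertex cover size = 4

By König's theorem: in bipartite graphs,
min vertex cover = max matching = 4

Maximum matching has size 4, so minimum vertex cover also has size 4.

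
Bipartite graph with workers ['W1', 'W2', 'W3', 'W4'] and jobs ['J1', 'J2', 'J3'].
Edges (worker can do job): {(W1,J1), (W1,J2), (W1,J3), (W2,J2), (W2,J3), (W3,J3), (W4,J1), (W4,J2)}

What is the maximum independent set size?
Maximum independent set = 4

By König's theorem:
- Min vertex cover = Max matching = 3
- Max independent set = Total vertices - Min vertex cover
- Max independent set = 7 - 3 = 4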